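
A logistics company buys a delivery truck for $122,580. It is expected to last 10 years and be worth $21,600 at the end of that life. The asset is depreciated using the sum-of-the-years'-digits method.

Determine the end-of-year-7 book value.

Depreciable base = $122,580 − $21,600 = $100,980.
Sum of the years' digits = 10+9+8+7+6+5+4+3+2+1 = 55.
Year 1: $100,980 × 10/55 = $18,360. Book value $104,220.
Year 2: $100,980 × 9/55 = $16,524. Book value $87,696.
Year 3: $100,980 × 8/55 = $14,688. Book value $73,008.
Year 4: $100,980 × 7/55 = $12,852. Book value $60,156.
Year 5: $100,980 × 6/55 = $11,016. Book value $49,140.
Year 6: $100,980 × 5/55 = $9,180. Book value $39,960.
Year 7: $100,980 × 4/55 = $7,344. Book value $32,616.

$32,616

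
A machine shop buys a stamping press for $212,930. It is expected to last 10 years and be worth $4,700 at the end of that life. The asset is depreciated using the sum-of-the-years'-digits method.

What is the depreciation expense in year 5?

$22,716

Depreciable base = $212,930 − $4,700 = $208,230.
Sum of the years' digits = 10+9+8+7+6+5+4+3+2+1 = 55.
Year 1: $208,230 × 10/55 = $37,860. Book value $175,070.
Year 2: $208,230 × 9/55 = $34,074. Book value $140,996.
Year 3: $208,230 × 8/55 = $30,288. Book value $110,708.
Year 4: $208,230 × 7/55 = $26,502. Book value $84,206.
Year 5: $208,230 × 6/55 = $22,716. Book value $61,490.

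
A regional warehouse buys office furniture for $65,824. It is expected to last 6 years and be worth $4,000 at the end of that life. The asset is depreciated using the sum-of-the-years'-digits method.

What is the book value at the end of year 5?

$6,944

Depreciable base = $65,824 − $4,000 = $61,824.
Sum of the years' digits = 6+5+4+3+2+1 = 21.
Year 1: $61,824 × 6/21 = $17,664. Book value $48,160.
Year 2: $61,824 × 5/21 = $14,720. Book value $33,440.
Year 3: $61,824 × 4/21 = $11,776. Book value $21,664.
Year 4: $61,824 × 3/21 = $8,832. Book value $12,832.
Year 5: $61,824 × 2/21 = $5,888. Book value $6,944.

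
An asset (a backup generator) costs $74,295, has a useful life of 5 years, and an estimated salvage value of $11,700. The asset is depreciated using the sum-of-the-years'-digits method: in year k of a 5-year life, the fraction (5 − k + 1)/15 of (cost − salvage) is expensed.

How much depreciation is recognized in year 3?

Depreciable base = $74,295 − $11,700 = $62,595.
Sum of the years' digits = 5+4+3+2+1 = 15.
Year 1: $62,595 × 5/15 = $20,865. Book value $53,430.
Year 2: $62,595 × 4/15 = $16,692. Book value $36,738.
Year 3: $62,595 × 3/15 = $12,519. Book value $24,219.

$12,519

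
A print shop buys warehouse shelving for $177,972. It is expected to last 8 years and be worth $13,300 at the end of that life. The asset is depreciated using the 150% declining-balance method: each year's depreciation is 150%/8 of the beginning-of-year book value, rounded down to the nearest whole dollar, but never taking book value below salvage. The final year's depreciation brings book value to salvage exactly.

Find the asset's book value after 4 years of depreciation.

$77,563

Depreciable base = $177,972 − $13,300 = $164,672.
Year 1: ⌊$177,972 × 150%/8⌋ = $33,369. Book value $144,603.
Year 2: ⌊$144,603 × 150%/8⌋ = $27,113. Book value $117,490.
Year 3: ⌊$117,490 × 150%/8⌋ = $22,029. Book value $95,461.
Year 4: ⌊$95,461 × 150%/8⌋ = $17,898. Book value $77,563.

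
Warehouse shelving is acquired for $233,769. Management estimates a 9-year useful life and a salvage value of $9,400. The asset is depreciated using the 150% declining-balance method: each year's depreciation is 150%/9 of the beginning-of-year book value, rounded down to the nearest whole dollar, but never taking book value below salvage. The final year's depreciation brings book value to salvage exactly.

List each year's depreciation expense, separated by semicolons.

Depreciable base = $233,769 − $9,400 = $224,369.
Year 1: ⌊$233,769 × 150%/9⌋ = $38,961. Book value $194,808.
Year 2: ⌊$194,808 × 150%/9⌋ = $32,468. Book value $162,340.
Year 3: ⌊$162,340 × 150%/9⌋ = $27,056. Book value $135,284.
Year 4: ⌊$135,284 × 150%/9⌋ = $22,547. Book value $112,737.
Year 5: ⌊$112,737 × 150%/9⌋ = $18,789. Book value $93,948.
Year 6: ⌊$93,948 × 150%/9⌋ = $15,658. Book value $78,290.
Year 7: ⌊$78,290 × 150%/9⌋ = $13,048. Book value $65,242.
Year 8: ⌊$65,242 × 150%/9⌋ = $10,873. Book value $54,369.
Year 9 (final): $54,369 − $9,400 = $44,969. Book value $9,400.

$38,961; $32,468; $27,056; $22,547; $18,789; $15,658; $13,048; $10,873; $44,969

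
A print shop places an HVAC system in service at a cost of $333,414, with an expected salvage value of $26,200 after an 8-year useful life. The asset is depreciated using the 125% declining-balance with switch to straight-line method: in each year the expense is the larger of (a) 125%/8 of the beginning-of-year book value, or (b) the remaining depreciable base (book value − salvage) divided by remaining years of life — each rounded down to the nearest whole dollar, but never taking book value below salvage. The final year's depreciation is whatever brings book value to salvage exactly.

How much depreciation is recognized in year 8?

Depreciable base = $333,414 − $26,200 = $307,214.
Year 1: DB = ⌊$333,414 × 125%/8⌋ = $52,095; SL = ⌊$307,214/8⌋ = $38,401 → take DB $52,095. Book value $281,319.
Year 2: DB = ⌊$281,319 × 125%/8⌋ = $43,956; SL = ⌊$255,119/7⌋ = $36,445 → take DB $43,956. Book value $237,363.
Year 3: DB = ⌊$237,363 × 125%/8⌋ = $37,087; SL = ⌊$211,163/6⌋ = $35,193 → take DB $37,087. Book value $200,276.
Year 4: DB = ⌊$200,276 × 125%/8⌋ = $31,293; SL = ⌊$174,076/5⌋ = $34,815 → take SL $34,815. Book value $165,461.
Year 5: DB = ⌊$165,461 × 125%/8⌋ = $25,853; SL = ⌊$139,261/4⌋ = $34,815 → take SL $34,815. Book value $130,646.
Year 6: DB = ⌊$130,646 × 125%/8⌋ = $20,413; SL = ⌊$104,446/3⌋ = $34,815 → take SL $34,815. Book value $95,831.
Year 7: DB = ⌊$95,831 × 125%/8⌋ = $14,973; SL = ⌊$69,631/2⌋ = $34,815 → take SL $34,815. Book value $61,016.
Year 8 (final): $61,016 − $26,200 = $34,816. Book value $26,200.

$34,816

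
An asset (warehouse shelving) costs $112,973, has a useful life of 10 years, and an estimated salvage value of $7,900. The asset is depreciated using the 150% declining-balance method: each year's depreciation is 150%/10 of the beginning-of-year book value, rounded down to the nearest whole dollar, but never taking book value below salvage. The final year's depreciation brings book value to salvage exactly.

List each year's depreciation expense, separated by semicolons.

$16,945; $14,404; $12,243; $10,407; $8,846; $7,519; $6,391; $5,432; $4,617; $18,269

Depreciable base = $112,973 − $7,900 = $105,073.
Year 1: ⌊$112,973 × 150%/10⌋ = $16,945. Book value $96,028.
Year 2: ⌊$96,028 × 150%/10⌋ = $14,404. Book value $81,624.
Year 3: ⌊$81,624 × 150%/10⌋ = $12,243. Book value $69,381.
Year 4: ⌊$69,381 × 150%/10⌋ = $10,407. Book value $58,974.
Year 5: ⌊$58,974 × 150%/10⌋ = $8,846. Book value $50,128.
Year 6: ⌊$50,128 × 150%/10⌋ = $7,519. Book value $42,609.
Year 7: ⌊$42,609 × 150%/10⌋ = $6,391. Book value $36,218.
Year 8: ⌊$36,218 × 150%/10⌋ = $5,432. Book value $30,786.
Year 9: ⌊$30,786 × 150%/10⌋ = $4,617. Book value $26,169.
Year 10 (final): $26,169 − $7,900 = $18,269. Book value $7,900.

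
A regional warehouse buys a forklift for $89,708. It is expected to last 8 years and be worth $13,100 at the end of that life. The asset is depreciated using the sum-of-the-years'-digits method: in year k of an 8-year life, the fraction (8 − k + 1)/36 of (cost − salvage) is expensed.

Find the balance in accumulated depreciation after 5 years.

Depreciable base = $89,708 − $13,100 = $76,608.
Sum of the years' digits = 8+7+6+5+4+3+2+1 = 36.
Year 1: $76,608 × 8/36 = $17,024. Book value $72,684.
Year 2: $76,608 × 7/36 = $14,896. Book value $57,788.
Year 3: $76,608 × 6/36 = $12,768. Book value $45,020.
Year 4: $76,608 × 5/36 = $10,640. Book value $34,380.
Year 5: $76,608 × 4/36 = $8,512. Book value $25,868.
Accumulated through year 5 = $89,708 − $25,868 = $63,840.

$63,840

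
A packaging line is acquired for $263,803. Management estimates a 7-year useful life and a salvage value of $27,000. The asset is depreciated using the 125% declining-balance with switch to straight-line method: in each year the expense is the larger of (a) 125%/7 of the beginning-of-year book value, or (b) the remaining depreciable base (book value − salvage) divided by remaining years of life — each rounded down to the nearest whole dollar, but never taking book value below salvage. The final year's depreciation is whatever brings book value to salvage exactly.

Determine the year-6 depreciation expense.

Depreciable base = $263,803 − $27,000 = $236,803.
Year 1: DB = ⌊$263,803 × 125%/7⌋ = $47,107; SL = ⌊$236,803/7⌋ = $33,829 → take DB $47,107. Book value $216,696.
Year 2: DB = ⌊$216,696 × 125%/7⌋ = $38,695; SL = ⌊$189,696/6⌋ = $31,616 → take DB $38,695. Book value $178,001.
Year 3: DB = ⌊$178,001 × 125%/7⌋ = $31,785; SL = ⌊$151,001/5⌋ = $30,200 → take DB $31,785. Book value $146,216.
Year 4: DB = ⌊$146,216 × 125%/7⌋ = $26,110; SL = ⌊$119,216/4⌋ = $29,804 → take SL $29,804. Book value $116,412.
Year 5: DB = ⌊$116,412 × 125%/7⌋ = $20,787; SL = ⌊$89,412/3⌋ = $29,804 → take SL $29,804. Book value $86,608.
Year 6: DB = ⌊$86,608 × 125%/7⌋ = $15,465; SL = ⌊$59,608/2⌋ = $29,804 → take SL $29,804. Book value $56,804.

$29,804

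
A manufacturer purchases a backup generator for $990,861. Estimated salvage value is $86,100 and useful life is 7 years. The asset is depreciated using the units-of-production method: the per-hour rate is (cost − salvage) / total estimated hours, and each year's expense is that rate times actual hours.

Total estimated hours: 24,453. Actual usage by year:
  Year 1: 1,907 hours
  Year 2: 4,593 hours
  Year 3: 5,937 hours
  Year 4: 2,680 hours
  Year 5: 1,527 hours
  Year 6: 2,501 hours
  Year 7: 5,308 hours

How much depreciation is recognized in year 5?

$56,499

Depreciable base = $990,861 − $86,100 = $904,761.
Rate = $904,761 / 24,453 hours = $37 per hour.
Year 1: 1,907 × $37 = $70,559. Book value $920,302.
Year 2: 4,593 × $37 = $169,941. Book value $750,361.
Year 3: 5,937 × $37 = $219,669. Book value $530,692.
Year 4: 2,680 × $37 = $99,160. Book value $431,532.
Year 5: 1,527 × $37 = $56,499. Book value $375,033.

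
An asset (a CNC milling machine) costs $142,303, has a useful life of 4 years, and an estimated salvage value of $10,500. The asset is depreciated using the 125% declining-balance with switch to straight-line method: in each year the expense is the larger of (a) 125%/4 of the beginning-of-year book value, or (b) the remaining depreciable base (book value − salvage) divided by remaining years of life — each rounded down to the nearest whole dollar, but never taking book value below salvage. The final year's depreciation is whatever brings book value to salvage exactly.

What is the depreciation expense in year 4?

$28,381

Depreciable base = $142,303 − $10,500 = $131,803.
Year 1: DB = ⌊$142,303 × 125%/4⌋ = $44,469; SL = ⌊$131,803/4⌋ = $32,950 → take DB $44,469. Book value $97,834.
Year 2: DB = ⌊$97,834 × 125%/4⌋ = $30,573; SL = ⌊$87,334/3⌋ = $29,111 → take DB $30,573. Book value $67,261.
Year 3: DB = ⌊$67,261 × 125%/4⌋ = $21,019; SL = ⌊$56,761/2⌋ = $28,380 → take SL $28,380. Book value $38,881.
Year 4 (final): $38,881 − $10,500 = $28,381. Book value $10,500.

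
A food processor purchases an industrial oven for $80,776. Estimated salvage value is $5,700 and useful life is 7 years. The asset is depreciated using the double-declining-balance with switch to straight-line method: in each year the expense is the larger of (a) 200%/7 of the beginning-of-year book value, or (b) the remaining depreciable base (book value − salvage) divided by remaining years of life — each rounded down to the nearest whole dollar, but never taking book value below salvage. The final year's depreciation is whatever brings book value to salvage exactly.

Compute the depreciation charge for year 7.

$4,660

Depreciable base = $80,776 − $5,700 = $75,076.
Year 1: DB = ⌊$80,776 × 200%/7⌋ = $23,078; SL = ⌊$75,076/7⌋ = $10,725 → take DB $23,078. Book value $57,698.
Year 2: DB = ⌊$57,698 × 200%/7⌋ = $16,485; SL = ⌊$51,998/6⌋ = $8,666 → take DB $16,485. Book value $41,213.
Year 3: DB = ⌊$41,213 × 200%/7⌋ = $11,775; SL = ⌊$35,513/5⌋ = $7,102 → take DB $11,775. Book value $29,438.
Year 4: DB = ⌊$29,438 × 200%/7⌋ = $8,410; SL = ⌊$23,738/4⌋ = $5,934 → take DB $8,410. Book value $21,028.
Year 5: DB = ⌊$21,028 × 200%/7⌋ = $6,008; SL = ⌊$15,328/3⌋ = $5,109 → take DB $6,008. Book value $15,020.
Year 6: DB = ⌊$15,020 × 200%/7⌋ = $4,291; SL = ⌊$9,320/2⌋ = $4,660 → take SL $4,660. Book value $10,360.
Year 7 (final): $10,360 − $5,700 = $4,660. Book value $5,700.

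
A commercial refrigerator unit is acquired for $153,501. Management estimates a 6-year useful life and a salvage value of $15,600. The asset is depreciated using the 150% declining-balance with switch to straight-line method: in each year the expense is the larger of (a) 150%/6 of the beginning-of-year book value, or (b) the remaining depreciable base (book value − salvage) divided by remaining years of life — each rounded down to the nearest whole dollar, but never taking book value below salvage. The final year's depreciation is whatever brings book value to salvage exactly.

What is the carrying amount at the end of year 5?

$31,987

Depreciable base = $153,501 − $15,600 = $137,901.
Year 1: DB = ⌊$153,501 × 150%/6⌋ = $38,375; SL = ⌊$137,901/6⌋ = $22,983 → take DB $38,375. Book value $115,126.
Year 2: DB = ⌊$115,126 × 150%/6⌋ = $28,781; SL = ⌊$99,526/5⌋ = $19,905 → take DB $28,781. Book value $86,345.
Year 3: DB = ⌊$86,345 × 150%/6⌋ = $21,586; SL = ⌊$70,745/4⌋ = $17,686 → take DB $21,586. Book value $64,759.
Year 4: DB = ⌊$64,759 × 150%/6⌋ = $16,189; SL = ⌊$49,159/3⌋ = $16,386 → take SL $16,386. Book value $48,373.
Year 5: DB = ⌊$48,373 × 150%/6⌋ = $12,093; SL = ⌊$32,773/2⌋ = $16,386 → take SL $16,386. Book value $31,987.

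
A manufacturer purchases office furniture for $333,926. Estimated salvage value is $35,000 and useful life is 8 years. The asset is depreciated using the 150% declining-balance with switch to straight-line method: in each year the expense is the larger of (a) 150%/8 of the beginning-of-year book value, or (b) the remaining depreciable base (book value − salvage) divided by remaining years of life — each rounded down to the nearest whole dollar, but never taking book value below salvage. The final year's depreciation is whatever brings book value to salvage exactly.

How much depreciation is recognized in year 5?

Depreciable base = $333,926 − $35,000 = $298,926.
Year 1: DB = ⌊$333,926 × 150%/8⌋ = $62,611; SL = ⌊$298,926/8⌋ = $37,365 → take DB $62,611. Book value $271,315.
Year 2: DB = ⌊$271,315 × 150%/8⌋ = $50,871; SL = ⌊$236,315/7⌋ = $33,759 → take DB $50,871. Book value $220,444.
Year 3: DB = ⌊$220,444 × 150%/8⌋ = $41,333; SL = ⌊$185,444/6⌋ = $30,907 → take DB $41,333. Book value $179,111.
Year 4: DB = ⌊$179,111 × 150%/8⌋ = $33,583; SL = ⌊$144,111/5⌋ = $28,822 → take DB $33,583. Book value $145,528.
Year 5: DB = ⌊$145,528 × 150%/8⌋ = $27,286; SL = ⌊$110,528/4⌋ = $27,632 → take SL $27,632. Book value $117,896.

$27,632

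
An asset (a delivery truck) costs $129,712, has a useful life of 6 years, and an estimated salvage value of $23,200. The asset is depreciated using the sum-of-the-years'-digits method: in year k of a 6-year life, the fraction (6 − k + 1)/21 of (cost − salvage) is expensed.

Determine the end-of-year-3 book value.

$53,632

Depreciable base = $129,712 − $23,200 = $106,512.
Sum of the years' digits = 6+5+4+3+2+1 = 21.
Year 1: $106,512 × 6/21 = $30,432. Book value $99,280.
Year 2: $106,512 × 5/21 = $25,360. Book value $73,920.
Year 3: $106,512 × 4/21 = $20,288. Book value $53,632.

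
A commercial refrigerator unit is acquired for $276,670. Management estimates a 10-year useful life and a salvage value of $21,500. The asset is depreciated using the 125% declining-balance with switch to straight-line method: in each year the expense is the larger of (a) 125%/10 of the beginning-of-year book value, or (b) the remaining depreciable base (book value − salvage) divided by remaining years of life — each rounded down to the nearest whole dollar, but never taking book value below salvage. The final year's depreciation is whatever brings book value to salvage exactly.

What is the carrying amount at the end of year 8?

Depreciable base = $276,670 − $21,500 = $255,170.
Year 1: DB = ⌊$276,670 × 125%/10⌋ = $34,583; SL = ⌊$255,170/10⌋ = $25,517 → take DB $34,583. Book value $242,087.
Year 2: DB = ⌊$242,087 × 125%/10⌋ = $30,260; SL = ⌊$220,587/9⌋ = $24,509 → take DB $30,260. Book value $211,827.
Year 3: DB = ⌊$211,827 × 125%/10⌋ = $26,478; SL = ⌊$190,327/8⌋ = $23,790 → take DB $26,478. Book value $185,349.
Year 4: DB = ⌊$185,349 × 125%/10⌋ = $23,168; SL = ⌊$163,849/7⌋ = $23,407 → take SL $23,407. Book value $161,942.
Year 5: DB = ⌊$161,942 × 125%/10⌋ = $20,242; SL = ⌊$140,442/6⌋ = $23,407 → take SL $23,407. Book value $138,535.
Year 6: DB = ⌊$138,535 × 125%/10⌋ = $17,316; SL = ⌊$117,035/5⌋ = $23,407 → take SL $23,407. Book value $115,128.
Year 7: DB = ⌊$115,128 × 125%/10⌋ = $14,391; SL = ⌊$93,628/4⌋ = $23,407 → take SL $23,407. Book value $91,721.
Year 8: DB = ⌊$91,721 × 125%/10⌋ = $11,465; SL = ⌊$70,221/3⌋ = $23,407 → take SL $23,407. Book value $68,314.

$68,314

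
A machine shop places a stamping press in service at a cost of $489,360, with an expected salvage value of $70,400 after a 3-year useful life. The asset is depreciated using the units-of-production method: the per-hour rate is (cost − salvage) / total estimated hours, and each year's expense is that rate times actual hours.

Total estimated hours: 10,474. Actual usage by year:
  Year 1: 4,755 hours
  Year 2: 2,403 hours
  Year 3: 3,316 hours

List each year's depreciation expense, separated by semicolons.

$190,200; $96,120; $132,640

Depreciable base = $489,360 − $70,400 = $418,960.
Rate = $418,960 / 10,474 hours = $40 per hour.
Year 1: 4,755 × $40 = $190,200. Book value $299,160.
Year 2: 2,403 × $40 = $96,120. Book value $203,040.
Year 3: 3,316 × $40 = $132,640. Book value $70,400.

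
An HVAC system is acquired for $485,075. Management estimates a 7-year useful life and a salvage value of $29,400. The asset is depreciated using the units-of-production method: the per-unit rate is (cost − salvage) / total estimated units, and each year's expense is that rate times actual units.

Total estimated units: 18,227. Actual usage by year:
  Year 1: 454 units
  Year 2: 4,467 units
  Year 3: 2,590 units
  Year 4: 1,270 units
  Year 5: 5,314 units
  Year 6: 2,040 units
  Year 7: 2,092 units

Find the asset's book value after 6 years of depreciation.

$81,700

Depreciable base = $485,075 − $29,400 = $455,675.
Rate = $455,675 / 18,227 units = $25 per unit.
Year 1: 454 × $25 = $11,350. Book value $473,725.
Year 2: 4,467 × $25 = $111,675. Book value $362,050.
Year 3: 2,590 × $25 = $64,750. Book value $297,300.
Year 4: 1,270 × $25 = $31,750. Book value $265,550.
Year 5: 5,314 × $25 = $132,850. Book value $132,700.
Year 6: 2,040 × $25 = $51,000. Book value $81,700.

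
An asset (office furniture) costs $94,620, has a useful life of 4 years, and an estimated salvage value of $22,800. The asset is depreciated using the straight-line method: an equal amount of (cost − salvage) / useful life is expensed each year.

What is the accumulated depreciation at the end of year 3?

Depreciable base = $94,620 − $22,800 = $71,820.
Annual expense = $71,820 / 4 = $17,955.
End of year 1: book value $76,665.
End of year 2: book value $58,710.
End of year 3: book value $40,755.
Accumulated through year 3 = $94,620 − $40,755 = $53,865.

$53,865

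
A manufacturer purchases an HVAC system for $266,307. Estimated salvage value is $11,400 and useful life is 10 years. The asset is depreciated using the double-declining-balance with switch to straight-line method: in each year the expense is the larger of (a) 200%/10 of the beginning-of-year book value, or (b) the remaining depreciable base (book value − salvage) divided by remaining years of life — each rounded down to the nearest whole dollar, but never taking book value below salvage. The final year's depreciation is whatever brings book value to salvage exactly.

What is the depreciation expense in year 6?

Depreciable base = $266,307 − $11,400 = $254,907.
Year 1: DB = ⌊$266,307 × 200%/10⌋ = $53,261; SL = ⌊$254,907/10⌋ = $25,490 → take DB $53,261. Book value $213,046.
Year 2: DB = ⌊$213,046 × 200%/10⌋ = $42,609; SL = ⌊$201,646/9⌋ = $22,405 → take DB $42,609. Book value $170,437.
Year 3: DB = ⌊$170,437 × 200%/10⌋ = $34,087; SL = ⌊$159,037/8⌋ = $19,879 → take DB $34,087. Book value $136,350.
Year 4: DB = ⌊$136,350 × 200%/10⌋ = $27,270; SL = ⌊$124,950/7⌋ = $17,850 → take DB $27,270. Book value $109,080.
Year 5: DB = ⌊$109,080 × 200%/10⌋ = $21,816; SL = ⌊$97,680/6⌋ = $16,280 → take DB $21,816. Book value $87,264.
Year 6: DB = ⌊$87,264 × 200%/10⌋ = $17,452; SL = ⌊$75,864/5⌋ = $15,172 → take DB $17,452. Book value $69,812.

$17,452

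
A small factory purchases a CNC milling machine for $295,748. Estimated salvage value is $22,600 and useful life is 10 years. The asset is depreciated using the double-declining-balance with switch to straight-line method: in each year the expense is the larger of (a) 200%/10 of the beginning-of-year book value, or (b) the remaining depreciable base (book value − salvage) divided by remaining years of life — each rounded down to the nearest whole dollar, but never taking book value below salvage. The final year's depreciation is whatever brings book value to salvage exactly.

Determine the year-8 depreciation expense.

$13,141

Depreciable base = $295,748 − $22,600 = $273,148.
Year 1: DB = ⌊$295,748 × 200%/10⌋ = $59,149; SL = ⌊$273,148/10⌋ = $27,314 → take DB $59,149. Book value $236,599.
Year 2: DB = ⌊$236,599 × 200%/10⌋ = $47,319; SL = ⌊$213,999/9⌋ = $23,777 → take DB $47,319. Book value $189,280.
Year 3: DB = ⌊$189,280 × 200%/10⌋ = $37,856; SL = ⌊$166,680/8⌋ = $20,835 → take DB $37,856. Book value $151,424.
Year 4: DB = ⌊$151,424 × 200%/10⌋ = $30,284; SL = ⌊$128,824/7⌋ = $18,403 → take DB $30,284. Book value $121,140.
Year 5: DB = ⌊$121,140 × 200%/10⌋ = $24,228; SL = ⌊$98,540/6⌋ = $16,423 → take DB $24,228. Book value $96,912.
Year 6: DB = ⌊$96,912 × 200%/10⌋ = $19,382; SL = ⌊$74,312/5⌋ = $14,862 → take DB $19,382. Book value $77,530.
Year 7: DB = ⌊$77,530 × 200%/10⌋ = $15,506; SL = ⌊$54,930/4⌋ = $13,732 → take DB $15,506. Book value $62,024.
Year 8: DB = ⌊$62,024 × 200%/10⌋ = $12,404; SL = ⌊$39,424/3⌋ = $13,141 → take SL $13,141. Book value $48,883.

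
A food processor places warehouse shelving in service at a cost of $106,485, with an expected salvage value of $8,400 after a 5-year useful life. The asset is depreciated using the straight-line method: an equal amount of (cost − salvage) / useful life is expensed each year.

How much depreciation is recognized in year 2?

$19,617

Depreciable base = $106,485 − $8,400 = $98,085.
Annual expense = $98,085 / 5 = $19,617.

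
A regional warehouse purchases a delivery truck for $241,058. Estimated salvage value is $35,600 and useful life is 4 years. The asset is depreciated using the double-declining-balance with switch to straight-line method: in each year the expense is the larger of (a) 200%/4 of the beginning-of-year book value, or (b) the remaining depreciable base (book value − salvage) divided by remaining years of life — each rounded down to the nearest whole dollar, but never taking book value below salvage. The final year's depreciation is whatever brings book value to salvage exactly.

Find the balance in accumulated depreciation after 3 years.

Depreciable base = $241,058 − $35,600 = $205,458.
Year 1: DB = ⌊$241,058 × 200%/4⌋ = $120,529; SL = ⌊$205,458/4⌋ = $51,364 → take DB $120,529. Book value $120,529.
Year 2: DB = ⌊$120,529 × 200%/4⌋ = $60,264; SL = ⌊$84,929/3⌋ = $28,309 → take DB $60,264. Book value $60,265.
Year 3: DB = ⌊$60,265 × 200%/4⌋ = $30,132; SL = ⌊$24,665/2⌋ = $12,332 → take DB $30,132, capped at $24,665. Book value $35,600.
Accumulated through year 3 = $241,058 − $35,600 = $205,458.

$205,458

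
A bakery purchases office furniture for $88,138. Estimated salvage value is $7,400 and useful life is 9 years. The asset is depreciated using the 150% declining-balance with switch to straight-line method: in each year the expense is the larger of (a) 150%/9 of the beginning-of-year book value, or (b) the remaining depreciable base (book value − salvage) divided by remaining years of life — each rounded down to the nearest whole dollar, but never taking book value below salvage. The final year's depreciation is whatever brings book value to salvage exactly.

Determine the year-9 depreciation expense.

Depreciable base = $88,138 − $7,400 = $80,738.
Year 1: DB = ⌊$88,138 × 150%/9⌋ = $14,689; SL = ⌊$80,738/9⌋ = $8,970 → take DB $14,689. Book value $73,449.
Year 2: DB = ⌊$73,449 × 150%/9⌋ = $12,241; SL = ⌊$66,049/8⌋ = $8,256 → take DB $12,241. Book value $61,208.
Year 3: DB = ⌊$61,208 × 150%/9⌋ = $10,201; SL = ⌊$53,808/7⌋ = $7,686 → take DB $10,201. Book value $51,007.
Year 4: DB = ⌊$51,007 × 150%/9⌋ = $8,501; SL = ⌊$43,607/6⌋ = $7,267 → take DB $8,501. Book value $42,506.
Year 5: DB = ⌊$42,506 × 150%/9⌋ = $7,084; SL = ⌊$35,106/5⌋ = $7,021 → take DB $7,084. Book value $35,422.
Year 6: DB = ⌊$35,422 × 150%/9⌋ = $5,903; SL = ⌊$28,022/4⌋ = $7,005 → take SL $7,005. Book value $28,417.
Year 7: DB = ⌊$28,417 × 150%/9⌋ = $4,736; SL = ⌊$21,017/3⌋ = $7,005 → take SL $7,005. Book value $21,412.
Year 8: DB = ⌊$21,412 × 150%/9⌋ = $3,568; SL = ⌊$14,012/2⌋ = $7,006 → take SL $7,006. Book value $14,406.
Year 9 (final): $14,406 − $7,400 = $7,006. Book value $7,400.

$7,006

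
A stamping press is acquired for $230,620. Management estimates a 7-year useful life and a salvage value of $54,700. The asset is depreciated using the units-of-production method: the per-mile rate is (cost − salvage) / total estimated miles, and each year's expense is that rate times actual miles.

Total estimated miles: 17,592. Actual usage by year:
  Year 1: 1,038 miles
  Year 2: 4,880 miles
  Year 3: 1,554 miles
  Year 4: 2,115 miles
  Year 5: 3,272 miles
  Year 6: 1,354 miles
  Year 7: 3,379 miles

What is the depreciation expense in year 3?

$15,540

Depreciable base = $230,620 − $54,700 = $175,920.
Rate = $175,920 / 17,592 miles = $10 per mile.
Year 1: 1,038 × $10 = $10,380. Book value $220,240.
Year 2: 4,880 × $10 = $48,800. Book value $171,440.
Year 3: 1,554 × $10 = $15,540. Book value $155,900.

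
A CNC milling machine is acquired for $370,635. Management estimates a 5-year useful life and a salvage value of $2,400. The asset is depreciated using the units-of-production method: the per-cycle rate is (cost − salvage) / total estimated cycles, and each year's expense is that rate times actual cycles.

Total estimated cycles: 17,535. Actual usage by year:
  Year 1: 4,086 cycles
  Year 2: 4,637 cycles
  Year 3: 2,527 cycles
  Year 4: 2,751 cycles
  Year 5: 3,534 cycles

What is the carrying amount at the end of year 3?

$134,385

Depreciable base = $370,635 − $2,400 = $368,235.
Rate = $368,235 / 17,535 cycles = $21 per cycle.
Year 1: 4,086 × $21 = $85,806. Book value $284,829.
Year 2: 4,637 × $21 = $97,377. Book value $187,452.
Year 3: 2,527 × $21 = $53,067. Book value $134,385.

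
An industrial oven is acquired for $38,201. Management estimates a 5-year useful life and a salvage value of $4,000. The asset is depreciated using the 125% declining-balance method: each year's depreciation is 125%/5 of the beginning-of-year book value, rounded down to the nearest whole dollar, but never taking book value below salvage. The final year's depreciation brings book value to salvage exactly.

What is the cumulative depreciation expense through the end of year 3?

$22,084

Depreciable base = $38,201 − $4,000 = $34,201.
Year 1: ⌊$38,201 × 125%/5⌋ = $9,550. Book value $28,651.
Year 2: ⌊$28,651 × 125%/5⌋ = $7,162. Book value $21,489.
Year 3: ⌊$21,489 × 125%/5⌋ = $5,372. Book value $16,117.
Accumulated through year 3 = $38,201 − $16,117 = $22,084.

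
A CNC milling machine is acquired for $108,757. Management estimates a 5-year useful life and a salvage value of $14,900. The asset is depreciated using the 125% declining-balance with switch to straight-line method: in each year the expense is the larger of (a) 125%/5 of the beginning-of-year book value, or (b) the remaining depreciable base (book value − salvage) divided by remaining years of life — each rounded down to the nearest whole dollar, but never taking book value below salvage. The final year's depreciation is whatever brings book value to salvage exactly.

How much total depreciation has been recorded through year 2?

$47,581

Depreciable base = $108,757 − $14,900 = $93,857.
Year 1: DB = ⌊$108,757 × 125%/5⌋ = $27,189; SL = ⌊$93,857/5⌋ = $18,771 → take DB $27,189. Book value $81,568.
Year 2: DB = ⌊$81,568 × 125%/5⌋ = $20,392; SL = ⌊$66,668/4⌋ = $16,667 → take DB $20,392. Book value $61,176.
Accumulated through year 2 = $108,757 − $61,176 = $47,581.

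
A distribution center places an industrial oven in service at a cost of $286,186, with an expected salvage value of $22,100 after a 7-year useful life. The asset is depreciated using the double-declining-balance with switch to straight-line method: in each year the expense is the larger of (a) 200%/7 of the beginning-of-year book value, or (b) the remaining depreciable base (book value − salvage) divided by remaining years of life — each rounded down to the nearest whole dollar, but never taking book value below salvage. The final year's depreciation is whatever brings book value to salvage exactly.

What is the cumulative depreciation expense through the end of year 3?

$181,890

Depreciable base = $286,186 − $22,100 = $264,086.
Year 1: DB = ⌊$286,186 × 200%/7⌋ = $81,767; SL = ⌊$264,086/7⌋ = $37,726 → take DB $81,767. Book value $204,419.
Year 2: DB = ⌊$204,419 × 200%/7⌋ = $58,405; SL = ⌊$182,319/6⌋ = $30,386 → take DB $58,405. Book value $146,014.
Year 3: DB = ⌊$146,014 × 200%/7⌋ = $41,718; SL = ⌊$123,914/5⌋ = $24,782 → take DB $41,718. Book value $104,296.
Accumulated through year 3 = $286,186 − $104,296 = $181,890.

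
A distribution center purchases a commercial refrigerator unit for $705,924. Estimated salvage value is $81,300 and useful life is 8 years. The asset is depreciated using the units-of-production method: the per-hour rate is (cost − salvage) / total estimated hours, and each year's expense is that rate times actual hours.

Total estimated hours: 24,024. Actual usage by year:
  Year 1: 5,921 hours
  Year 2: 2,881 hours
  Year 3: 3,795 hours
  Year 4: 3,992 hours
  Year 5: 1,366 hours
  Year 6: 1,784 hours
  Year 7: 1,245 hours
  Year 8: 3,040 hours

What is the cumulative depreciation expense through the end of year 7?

$545,584

Depreciable base = $705,924 − $81,300 = $624,624.
Rate = $624,624 / 24,024 hours = $26 per hour.
Year 1: 5,921 × $26 = $153,946. Book value $551,978.
Year 2: 2,881 × $26 = $74,906. Book value $477,072.
Year 3: 3,795 × $26 = $98,670. Book value $378,402.
Year 4: 3,992 × $26 = $103,792. Book value $274,610.
Year 5: 1,366 × $26 = $35,516. Book value $239,094.
Year 6: 1,784 × $26 = $46,384. Book value $192,710.
Year 7: 1,245 × $26 = $32,370. Book value $160,340.
Accumulated through year 7 = $705,924 − $160,340 = $545,584.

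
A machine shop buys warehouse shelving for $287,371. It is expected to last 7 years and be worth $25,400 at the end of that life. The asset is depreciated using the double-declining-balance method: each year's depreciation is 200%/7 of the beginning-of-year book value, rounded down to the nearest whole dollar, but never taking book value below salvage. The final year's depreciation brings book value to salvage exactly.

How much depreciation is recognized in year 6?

$15,266

Depreciable base = $287,371 − $25,400 = $261,971.
Year 1: ⌊$287,371 × 200%/7⌋ = $82,106. Book value $205,265.
Year 2: ⌊$205,265 × 200%/7⌋ = $58,647. Book value $146,618.
Year 3: ⌊$146,618 × 200%/7⌋ = $41,890. Book value $104,728.
Year 4: ⌊$104,728 × 200%/7⌋ = $29,922. Book value $74,806.
Year 5: ⌊$74,806 × 200%/7⌋ = $21,373. Book value $53,433.
Year 6: ⌊$53,433 × 200%/7⌋ = $15,266. Book value $38,167.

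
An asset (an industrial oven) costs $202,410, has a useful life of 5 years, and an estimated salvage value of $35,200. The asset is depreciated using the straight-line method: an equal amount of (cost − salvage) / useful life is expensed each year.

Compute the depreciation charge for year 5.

Depreciable base = $202,410 − $35,200 = $167,210.
Annual expense = $167,210 / 5 = $33,442.

$33,442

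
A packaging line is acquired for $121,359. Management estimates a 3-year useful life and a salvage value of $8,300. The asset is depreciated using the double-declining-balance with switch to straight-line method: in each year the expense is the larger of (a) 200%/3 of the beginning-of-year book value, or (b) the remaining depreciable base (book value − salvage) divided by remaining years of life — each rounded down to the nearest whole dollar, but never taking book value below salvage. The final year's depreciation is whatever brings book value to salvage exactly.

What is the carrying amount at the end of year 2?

Depreciable base = $121,359 − $8,300 = $113,059.
Year 1: DB = ⌊$121,359 × 200%/3⌋ = $80,906; SL = ⌊$113,059/3⌋ = $37,686 → take DB $80,906. Book value $40,453.
Year 2: DB = ⌊$40,453 × 200%/3⌋ = $26,968; SL = ⌊$32,153/2⌋ = $16,076 → take DB $26,968. Book value $13,485.

$13,485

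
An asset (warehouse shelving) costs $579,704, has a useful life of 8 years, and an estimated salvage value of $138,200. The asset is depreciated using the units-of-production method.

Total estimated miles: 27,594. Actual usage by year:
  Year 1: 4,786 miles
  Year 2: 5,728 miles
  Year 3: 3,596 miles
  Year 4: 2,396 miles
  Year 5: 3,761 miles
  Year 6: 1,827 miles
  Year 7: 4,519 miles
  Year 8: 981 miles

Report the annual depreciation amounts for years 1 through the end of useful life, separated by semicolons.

Depreciable base = $579,704 − $138,200 = $441,504.
Rate = $441,504 / 27,594 miles = $16 per mile.
Year 1: 4,786 × $16 = $76,576. Book value $503,128.
Year 2: 5,728 × $16 = $91,648. Book value $411,480.
Year 3: 3,596 × $16 = $57,536. Book value $353,944.
Year 4: 2,396 × $16 = $38,336. Book value $315,608.
Year 5: 3,761 × $16 = $60,176. Book value $255,432.
Year 6: 1,827 × $16 = $29,232. Book value $226,200.
Year 7: 4,519 × $16 = $72,304. Book value $153,896.
Year 8: 981 × $16 = $15,696. Book value $138,200.

$76,576; $91,648; $57,536; $38,336; $60,176; $29,232; $72,304; $15,696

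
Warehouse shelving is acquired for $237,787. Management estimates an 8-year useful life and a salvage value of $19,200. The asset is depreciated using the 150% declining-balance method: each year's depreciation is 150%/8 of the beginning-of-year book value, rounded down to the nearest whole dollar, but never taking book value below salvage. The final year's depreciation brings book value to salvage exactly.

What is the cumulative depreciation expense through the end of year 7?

Depreciable base = $237,787 − $19,200 = $218,587.
Year 1: ⌊$237,787 × 150%/8⌋ = $44,585. Book value $193,202.
Year 2: ⌊$193,202 × 150%/8⌋ = $36,225. Book value $156,977.
Year 3: ⌊$156,977 × 150%/8⌋ = $29,433. Book value $127,544.
Year 4: ⌊$127,544 × 150%/8⌋ = $23,914. Book value $103,630.
Year 5: ⌊$103,630 × 150%/8⌋ = $19,430. Book value $84,200.
Year 6: ⌊$84,200 × 150%/8⌋ = $15,787. Book value $68,413.
Year 7: ⌊$68,413 × 150%/8⌋ = $12,827. Book value $55,586.
Accumulated through year 7 = $237,787 − $55,586 = $182,201.

$182,201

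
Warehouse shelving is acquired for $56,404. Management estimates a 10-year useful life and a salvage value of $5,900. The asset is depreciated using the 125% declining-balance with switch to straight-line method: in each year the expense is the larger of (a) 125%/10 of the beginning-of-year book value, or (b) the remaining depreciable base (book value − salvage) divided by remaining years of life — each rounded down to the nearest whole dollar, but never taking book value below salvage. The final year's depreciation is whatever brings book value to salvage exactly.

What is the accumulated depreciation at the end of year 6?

$32,394

Depreciable base = $56,404 − $5,900 = $50,504.
Year 1: DB = ⌊$56,404 × 125%/10⌋ = $7,050; SL = ⌊$50,504/10⌋ = $5,050 → take DB $7,050. Book value $49,354.
Year 2: DB = ⌊$49,354 × 125%/10⌋ = $6,169; SL = ⌊$43,454/9⌋ = $4,828 → take DB $6,169. Book value $43,185.
Year 3: DB = ⌊$43,185 × 125%/10⌋ = $5,398; SL = ⌊$37,285/8⌋ = $4,660 → take DB $5,398. Book value $37,787.
Year 4: DB = ⌊$37,787 × 125%/10⌋ = $4,723; SL = ⌊$31,887/7⌋ = $4,555 → take DB $4,723. Book value $33,064.
Year 5: DB = ⌊$33,064 × 125%/10⌋ = $4,133; SL = ⌊$27,164/6⌋ = $4,527 → take SL $4,527. Book value $28,537.
Year 6: DB = ⌊$28,537 × 125%/10⌋ = $3,567; SL = ⌊$22,637/5⌋ = $4,527 → take SL $4,527. Book value $24,010.
Accumulated through year 6 = $56,404 − $24,010 = $32,394.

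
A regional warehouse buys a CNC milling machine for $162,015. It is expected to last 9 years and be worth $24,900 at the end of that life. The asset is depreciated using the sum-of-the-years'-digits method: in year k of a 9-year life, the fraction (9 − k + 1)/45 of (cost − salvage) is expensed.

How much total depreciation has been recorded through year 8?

$134,068

Depreciable base = $162,015 − $24,900 = $137,115.
Sum of the years' digits = 9+8+7+6+5+4+3+2+1 = 45.
Year 1: $137,115 × 9/45 = $27,423. Book value $134,592.
Year 2: $137,115 × 8/45 = $24,376. Book value $110,216.
Year 3: $137,115 × 7/45 = $21,329. Book value $88,887.
Year 4: $137,115 × 6/45 = $18,282. Book value $70,605.
Year 5: $137,115 × 5/45 = $15,235. Book value $55,370.
Year 6: $137,115 × 4/45 = $12,188. Book value $43,182.
Year 7: $137,115 × 3/45 = $9,141. Book value $34,041.
Year 8: $137,115 × 2/45 = $6,094. Book value $27,947.
Accumulated through year 8 = $162,015 − $27,947 = $134,068.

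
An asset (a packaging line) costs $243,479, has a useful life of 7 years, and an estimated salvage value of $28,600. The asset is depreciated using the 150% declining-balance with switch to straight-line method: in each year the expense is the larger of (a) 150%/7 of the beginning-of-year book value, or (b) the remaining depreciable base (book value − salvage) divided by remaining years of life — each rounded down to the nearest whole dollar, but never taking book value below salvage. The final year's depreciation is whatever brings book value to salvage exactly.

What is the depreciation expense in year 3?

Depreciable base = $243,479 − $28,600 = $214,879.
Year 1: DB = ⌊$243,479 × 150%/7⌋ = $52,174; SL = ⌊$214,879/7⌋ = $30,697 → take DB $52,174. Book value $191,305.
Year 2: DB = ⌊$191,305 × 150%/7⌋ = $40,993; SL = ⌊$162,705/6⌋ = $27,117 → take DB $40,993. Book value $150,312.
Year 3: DB = ⌊$150,312 × 150%/7⌋ = $32,209; SL = ⌊$121,712/5⌋ = $24,342 → take DB $32,209. Book value $118,103.

$32,209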